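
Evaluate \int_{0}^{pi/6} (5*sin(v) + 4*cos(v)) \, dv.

7 - 5*sqrt(3)/2

An antiderivative is F(v) = 4*sin(v) - 5*cos(v).
Then F(pi/6) - F(0) = (2 - 5*sqrt(3)/2) - (-5) = 7 - 5*sqrt(3)/2.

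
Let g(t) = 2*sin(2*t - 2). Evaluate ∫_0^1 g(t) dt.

-1 + cos(2)

Let u = 2*t - 2, so du = 2 dt. When t = 0, u = -2; when t = 1, u = 0.
The integral becomes ∫ sin(u) du from -2 to 0, with antiderivative -cos(u).
Back in t: F(t) = -cos(2*t - 2).
Then F(1) - F(0) = (-1) - (-cos(2)) = -1 + cos(2).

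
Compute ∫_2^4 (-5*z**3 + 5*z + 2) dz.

-266

By the power rule, an antiderivative is F(z) = -5*z**4/4 + 5*z**2/2 + 2*z.
Then F(4) - F(2) = (-272) - (-6) = -266.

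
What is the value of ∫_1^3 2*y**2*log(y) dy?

Integrate by parts once (u = ln y, dv = 2*y**2 dy).
An antiderivative is F(y) = 2*y**3*(3*log(y) - 1)/9.
Then F(3) - F(1) = (-6 + 18*log(3)) - (-2/9) = -52/9 + 18*log(3).

-52/9 + 18*log(3)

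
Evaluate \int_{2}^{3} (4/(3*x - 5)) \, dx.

An antiderivative is F(x) = 4*log(3*x - 5)/3.
Then F(3) - F(2) = (8*log(2)/3) - (0) = 8*log(2)/3.

8*log(2)/3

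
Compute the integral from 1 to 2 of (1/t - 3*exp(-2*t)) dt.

-3*exp(-2)/2 + 3*exp(-4)/2 + log(2)

An antiderivative is F(t) = log(t) + 3*exp(-2*t)/2.
Then F(2) - F(1) = (3*exp(-4)/2 + log(2)) - (3*exp(-2)/2) = -3*exp(-2)/2 + 3*exp(-4)/2 + log(2).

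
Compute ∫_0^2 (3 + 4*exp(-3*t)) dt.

22/3 - 4*exp(-6)/3

An antiderivative is F(t) = 3*t - 4*exp(-3*t)/3.
Then F(2) - F(0) = (6 - 4*exp(-6)/3) - (-4/3) = 22/3 - 4*exp(-6)/3.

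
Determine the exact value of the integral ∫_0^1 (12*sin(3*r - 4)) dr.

4*cos(4) - 4*cos(1)

Let u = 3*r - 4, so du = 3 dr. When r = 0, u = -4; when r = 1, u = -1.
The integral becomes 4·∫ sin(u) du from -4 to -1, with antiderivative -4*cos(u).
Back in r: F(r) = -4*cos(3*r - 4).
Then F(1) - F(0) = (-4*cos(1)) - (-4*cos(4)) = 4*cos(4) - 4*cos(1).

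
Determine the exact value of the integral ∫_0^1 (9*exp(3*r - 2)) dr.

Let u = 3*r - 2, so du = 3 dr. When r = 0, u = -2; when r = 1, u = 1.
The integral becomes 3·∫ exp(u) du from -2 to 1, with antiderivative 3*exp(u).
Back in r: F(r) = 3*exp(3*r - 2).
Then F(1) - F(0) = (3*exp(1)) - (3*exp(-2)) = -(3 - 3*exp(3))*exp(-2).

-(3 - 3*exp(3))*exp(-2)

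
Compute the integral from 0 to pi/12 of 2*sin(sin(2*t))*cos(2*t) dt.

1 - cos(1/2)

Let u = sin(2*t), so du = 2*cos(2*t) dt. When t = 0, u = 0; when t = pi/12, u = 1/2.
The integral becomes ∫ sin(u) du from 0 to 1/2, with antiderivative -cos(u).
Back in t: F(t) = -cos(sin(2*t)).
Then F(pi/12) - F(0) = (-cos(1/2)) - (-1) = 1 - cos(1/2).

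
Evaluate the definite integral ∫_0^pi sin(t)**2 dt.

Use the identity sin^2(t) = (1 - cos(2*t))/2.
An antiderivative is F(t) = t/2 - sin(2*t)/4.
Then F(pi) - F(0) = (pi/2) - (0) = pi/2.

pi/2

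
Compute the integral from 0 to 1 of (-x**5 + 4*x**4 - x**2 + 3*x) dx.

By the power rule, an antiderivative is F(x) = -x**6/6 + 4*x**5/5 - x**3/3 + 3*x**2/2.
Then F(1) - F(0) = (9/5) - (0) = 9/5.

9/5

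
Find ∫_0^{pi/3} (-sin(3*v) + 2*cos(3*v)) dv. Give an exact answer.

An antiderivative is F(v) = 2*sin(3*v)/3 + cos(3*v)/3.
Then F(pi/3) - F(0) = (-1/3) - (1/3) = -2/3.

-2/3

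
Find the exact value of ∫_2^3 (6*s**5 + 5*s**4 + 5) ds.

By the power rule, an antiderivative is F(s) = s**6 + s**5 + 5*s.
Then F(3) - F(2) = (987) - (106) = 881.

881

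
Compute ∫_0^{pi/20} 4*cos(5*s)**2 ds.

1/5 + pi/10

Use the identity cos^2(5*s) = (1 + cos(10*s))/2.
An antiderivative is F(s) = 2*s + sin(10*s)/5.
Then F(pi/20) - F(0) = (1/5 + pi/10) - (0) = 1/5 + pi/10.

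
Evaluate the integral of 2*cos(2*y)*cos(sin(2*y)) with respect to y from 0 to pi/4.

sin(1)

Let u = sin(2*y), so du = 2*cos(2*y) dy. When y = 0, u = 0; when y = pi/4, u = 1.
The integral becomes ∫ cos(u) du from 0 to 1, with antiderivative sin(u).
Back in y: F(y) = sin(sin(2*y)).
Then F(pi/4) - F(0) = (sin(1)) - (0) = sin(1).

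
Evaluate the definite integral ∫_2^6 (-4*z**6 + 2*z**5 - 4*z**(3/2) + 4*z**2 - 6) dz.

-1008744/7 - 288*sqrt(6)/5 + 32*sqrt(2)/5

By the power rule, an antiderivative is F(z) = -4*z**7/7 + z**6/3 - 8*z**(5/2)/5 + 4*z**3/3 - 6*z.
Then F(6) - F(2) = (-1009116/7 - 288*sqrt(6)/5) - (-372/7 - 32*sqrt(2)/5) = -1008744/7 - 288*sqrt(6)/5 + 32*sqrt(2)/5.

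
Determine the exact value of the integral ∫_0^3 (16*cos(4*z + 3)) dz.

Let u = 4*z + 3, so du = 4 dz. When z = 0, u = 3; when z = 3, u = 15.
The integral becomes 4·∫ cos(u) du from 3 to 15, with antiderivative 4*sin(u).
Back in z: F(z) = 4*sin(4*z + 3).
Then F(3) - F(0) = (4*sin(15)) - (4*sin(3)) = -4*sin(3) + 4*sin(15).

-4*sin(3) + 4*sin(15)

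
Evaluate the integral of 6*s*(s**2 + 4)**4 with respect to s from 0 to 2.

95232/5

Let u = s**2 + 4, so du = 2*s ds. When s = 0, u = 4; when s = 2, u = 8.
The integral becomes 3·∫ u**4 du from 4 to 8, with antiderivative 3*u**5/5.
Back in s: F(s) = 3*(s**2 + 4)**5/5.
Then F(2) - F(0) = (98304/5) - (3072/5) = 95232/5.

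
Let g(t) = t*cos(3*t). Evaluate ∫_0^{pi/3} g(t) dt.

-2/9

Integrate by parts once (u = t, dv = cos(3*t) dt).
An antiderivative is F(t) = t*sin(3*t)/3 + cos(3*t)/9.
Then F(pi/3) - F(0) = (-1/9) - (1/9) = -2/9.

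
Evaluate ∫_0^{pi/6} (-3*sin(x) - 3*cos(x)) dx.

An antiderivative is F(x) = -3*sin(x) + 3*cos(x).
Then F(pi/6) - F(0) = (-3/2 + 3*sqrt(3)/2) - (3) = -9/2 + 3*sqrt(3)/2.

-9/2 + 3*sqrt(3)/2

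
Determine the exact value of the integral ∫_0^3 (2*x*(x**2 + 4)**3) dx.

28305/4

Let u = x**2 + 4, so du = 2*x dx. When x = 0, u = 4; when x = 3, u = 13.
The integral becomes ∫ u**3 du from 4 to 13, with antiderivative u**4/4.
Back in x: F(x) = (x**2 + 4)**4/4.
Then F(3) - F(0) = (28561/4) - (64) = 28305/4.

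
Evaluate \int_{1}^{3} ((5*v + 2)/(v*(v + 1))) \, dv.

Factor the denominator: v**2 + v = (v + 1)v.
Partial fractions: (5*v + 2)/(v*(v + 1)) = 3/(v + 1) + 2/v.
An antiderivative is F(v) = 2*log(v) + 3*log(v + 1).
Then F(3) - F(1) = (2*log(3) + 6*log(2)) - (log(8)) = log(72).

log(72)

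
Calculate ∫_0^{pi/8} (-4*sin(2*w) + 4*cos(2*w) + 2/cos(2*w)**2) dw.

-1 + 2*sqrt(2)

An antiderivative is F(w) = 2*sin(2*w) + 2*cos(2*w) + tan(2*w).
Then F(pi/8) - F(0) = (1 + 2*sqrt(2)) - (2) = -1 + 2*sqrt(2).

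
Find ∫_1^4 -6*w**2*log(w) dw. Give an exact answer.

Integrate by parts once (u = ln w, dv = -6*w**2 dw).
An antiderivative is F(w) = -2*w**3*(3*log(w) - 1)/3.
Then F(4) - F(1) = (128/3 - 256*log(2)) - (2/3) = 42 - 256*log(2).

42 - 256*log(2)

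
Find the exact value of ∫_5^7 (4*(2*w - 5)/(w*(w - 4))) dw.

Factor the denominator: w**2 - 4*w = w(w - 4).
Partial fractions: 4*(2*w - 5)/(w*(w - 4)) = 5/w + 3/(w - 4).
An antiderivative is F(w) = 5*log(w) + 3*log(w - 4).
Then F(7) - F(5) = (3*log(3) + 5*log(7)) - (5*log(5)) = -5*log(5) + 3*log(3) + 5*log(7).

-5*log(5) + 3*log(3) + 5*log(7)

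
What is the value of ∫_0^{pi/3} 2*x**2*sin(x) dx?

-2 - pi**2/9 + 2*sqrt(3)*pi/3

Integrate by parts twice (u = x^2, dv = 2*sin(x) dx).
An antiderivative is F(x) = -2*x**2*cos(x) + 4*x*sin(x) + 4*cos(x).
Then F(pi/3) - F(0) = (-pi**2/9 + 2 + 2*sqrt(3)*pi/3) - (4) = -2 - pi**2/9 + 2*sqrt(3)*pi/3.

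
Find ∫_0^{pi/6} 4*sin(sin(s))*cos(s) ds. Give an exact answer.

Let u = sin(s), so du = cos(s) ds. When s = 0, u = 0; when s = pi/6, u = 1/2.
The integral becomes 4·∫ sin(u) du from 0 to 1/2, with antiderivative -4*cos(u).
Back in s: F(s) = -4*cos(sin(s)).
Then F(pi/6) - F(0) = (-4*cos(1/2)) - (-4) = 4 - 4*cos(1/2).

4 - 4*cos(1/2)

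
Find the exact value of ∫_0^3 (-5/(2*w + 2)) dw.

-log(32)

An antiderivative is F(w) = -5*log(2*w + 2)/2.
Then F(3) - F(0) = (-15*log(2)/2) - (-5*log(2)/2) = -log(32).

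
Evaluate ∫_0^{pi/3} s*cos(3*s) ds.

-2/9

Integrate by parts once (u = s, dv = cos(3*s) ds).
An antiderivative is F(s) = s*sin(3*s)/3 + cos(3*s)/9.
Then F(pi/3) - F(0) = (-1/9) - (1/9) = -2/9.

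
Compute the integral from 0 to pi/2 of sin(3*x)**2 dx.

pi/4

Use the identity sin^2(3*x) = (1 - cos(6*x))/2.
An antiderivative is F(x) = x/2 - sin(6*x)/12.
Then F(pi/2) - F(0) = (pi/4) - (0) = pi/4.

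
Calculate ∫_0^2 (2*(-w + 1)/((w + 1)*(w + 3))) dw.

-4*log(5) + 6*log(3)

Factor the denominator: w**2 + 4*w + 3 = (w + 3)(w + 1).
Partial fractions: 2*(-w + 1)/((w + 1)*(w + 3)) = -4/(w + 3) + 2/(w + 1).
An antiderivative is F(w) = 2*log(w + 1) - 4*log(w + 3).
Then F(2) - F(0) = (-4*log(5) + 2*log(3)) - (-log(81)) = -4*log(5) + 6*log(3).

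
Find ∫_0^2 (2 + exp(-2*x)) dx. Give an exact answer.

9/2 - exp(-4)/2

An antiderivative is F(x) = 2*x - exp(-2*x)/2.
Then F(2) - F(0) = (4 - exp(-4)/2) - (-1/2) = 9/2 - exp(-4)/2.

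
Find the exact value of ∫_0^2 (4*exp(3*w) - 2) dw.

An antiderivative is F(w) = 4*exp(3*w)/3 - 2*w.
Then F(2) - F(0) = (-4 + 4*exp(6)/3) - (4/3) = -16/3 + 4*exp(6)/3.

-16/3 + 4*exp(6)/3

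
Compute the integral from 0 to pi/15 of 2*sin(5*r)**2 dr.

Use the identity sin^2(5*r) = (1 - cos(10*r))/2.
An antiderivative is F(r) = r - sin(10*r)/10.
Then F(pi/15) - F(0) = (-sqrt(3)/20 + pi/15) - (0) = -sqrt(3)/20 + pi/15.

-sqrt(3)/20 + pi/15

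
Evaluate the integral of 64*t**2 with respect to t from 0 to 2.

Let u = 4*t, so du = 4 dt. When t = 0, u = 0; when t = 2, u = 8.
The integral becomes ∫ u**2 du from 0 to 8, with antiderivative u**3/3.
Back in t: F(t) = 64*t**3/3.
Then F(2) - F(0) = (512/3) - (0) = 512/3.

512/3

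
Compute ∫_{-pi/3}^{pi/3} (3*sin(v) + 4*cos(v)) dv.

4*sqrt(3)

An antiderivative is F(v) = 4*sin(v) - 3*cos(v).
Then F(pi/3) - F(-pi/3) = (-3/2 + 2*sqrt(3)) - (-2*sqrt(3) - 3/2) = 4*sqrt(3).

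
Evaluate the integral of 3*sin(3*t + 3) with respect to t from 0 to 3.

Let u = 3*t + 3, so du = 3 dt. When t = 0, u = 3; when t = 3, u = 12.
The integral becomes ∫ sin(u) du from 3 to 12, with antiderivative -cos(u).
Back in t: F(t) = -cos(3*t + 3).
Then F(3) - F(0) = (-cos(12)) - (-cos(3)) = cos(3) - cos(12).

cos(3) - cos(12)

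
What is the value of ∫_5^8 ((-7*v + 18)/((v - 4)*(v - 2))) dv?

Factor the denominator: v**2 - 6*v + 8 = (v - 2)(v - 4).
Partial fractions: (-7*v + 18)/((v - 4)*(v - 2)) = -2/(v - 2) - 5/(v - 4).
An antiderivative is F(v) = -5*log(v - 4) - 2*log(v - 2).
Then F(8) - F(5) = (-12*log(2) - 2*log(3)) - (-log(9)) = -12*log(2).

-12*log(2)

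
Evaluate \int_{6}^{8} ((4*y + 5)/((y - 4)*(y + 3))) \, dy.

Factor the denominator: y**2 - y - 12 = (y + 3)(y - 4).
Partial fractions: (4*y + 5)/((y - 4)*(y + 3)) = 1/(y + 3) + 3/(y - 4).
An antiderivative is F(y) = 3*log(y - 4) + log(y + 3).
Then F(8) - F(6) = (log(11) + 6*log(2)) - (log(72)) = log(88/9).

log(88/9)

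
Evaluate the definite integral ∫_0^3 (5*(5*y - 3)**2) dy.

585

Let u = 5*y - 3, so du = 5 dy. When y = 0, u = -3; when y = 3, u = 12.
The integral becomes ∫ u**2 du from -3 to 12, with antiderivative u**3/3.
Back in y: F(y) = (5*y - 3)**3/3.
Then F(3) - F(0) = (576) - (-9) = 585.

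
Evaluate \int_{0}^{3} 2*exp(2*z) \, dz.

-1 + exp(6)

Let u = 2*z, so du = 2 dz. When z = 0, u = 0; when z = 3, u = 6.
The integral becomes ∫ exp(u) du from 0 to 6, with antiderivative exp(u).
Back in z: F(z) = exp(2*z).
Then F(3) - F(0) = (exp(6)) - (1) = -1 + exp(6).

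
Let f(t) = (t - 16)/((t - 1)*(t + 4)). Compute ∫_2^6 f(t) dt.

Factor the denominator: t**2 + 3*t - 4 = (t + 4)(t - 1).
Partial fractions: (t - 16)/((t - 1)*(t + 4)) = 4/(t + 4) - 3/(t - 1).
An antiderivative is F(t) = -3*log(t - 1) + 4*log(t + 4).
Then F(6) - F(2) = (log(80)) - (4*log(2) + 4*log(3)) = log(5/81).

log(5/81)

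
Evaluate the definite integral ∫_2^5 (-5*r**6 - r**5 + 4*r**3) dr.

-807753/14

By the power rule, an antiderivative is F(r) = -5*r**7/7 - r**6/6 + r**4.
Then F(5) - F(2) = (-2426875/42) - (-1808/21) = -807753/14.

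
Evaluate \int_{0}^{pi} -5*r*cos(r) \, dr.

10

Integrate by parts once (u = r, dv = -5*cos(r) dr).
An antiderivative is F(r) = -5*r*sin(r) - 5*cos(r).
Then F(pi) - F(0) = (5) - (-5) = 10.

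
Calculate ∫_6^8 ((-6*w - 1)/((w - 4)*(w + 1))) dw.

-5*log(2) - 2*log(3) + log(7)

Factor the denominator: w**2 - 3*w - 4 = (w + 1)(w - 4).
Partial fractions: (-6*w - 1)/((w - 4)*(w + 1)) = -1/(w + 1) - 5/(w - 4).
An antiderivative is F(w) = -5*log(w - 4) - log(w + 1).
Then F(8) - F(6) = (-10*log(2) - 2*log(3)) - (-5*log(2) - log(7)) = -5*log(2) - 2*log(3) + log(7).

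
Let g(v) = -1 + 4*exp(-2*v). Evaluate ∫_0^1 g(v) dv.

1 - 2*exp(-2)

An antiderivative is F(v) = -v - 2*exp(-2*v).
Then F(1) - F(0) = (-1 - 2*exp(-2)) - (-2) = 1 - 2*exp(-2).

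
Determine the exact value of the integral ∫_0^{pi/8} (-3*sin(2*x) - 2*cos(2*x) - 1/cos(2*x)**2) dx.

An antiderivative is F(x) = -sin(2*x) + 3*cos(2*x)/2 - tan(2*x)/2.
Then F(pi/8) - F(0) = (-1/2 + sqrt(2)/4) - (3/2) = -2 + sqrt(2)/4.

-2 + sqrt(2)/4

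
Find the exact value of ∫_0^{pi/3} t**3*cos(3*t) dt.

Integrate by parts 3 times (u = t^3, dv = cos(3*t) dt).
An antiderivative is F(t) = t**3*sin(3*t)/3 + t**2*cos(3*t)/3 - 2*t*sin(3*t)/9 - 2*cos(3*t)/27.
Then F(pi/3) - F(0) = (2/27 - pi**2/27) - (-2/27) = 4/27 - pi**2/27.

4/27 - pi**2/27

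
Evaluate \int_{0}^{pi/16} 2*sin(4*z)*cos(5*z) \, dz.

Use the identity sin(4*z)cos(5*z) = [sin(9*z) + sin(-z)]/2.
An antiderivative is F(z) = cos(z) - cos(9*z)/9.
Then F(pi/16) - F(0) = (sin(pi/16)/9 + cos(pi/16)) - (8/9) = -8/9 + sin(pi/16)/9 + cos(pi/16).

-8/9 + sin(pi/16)/9 + cos(pi/16)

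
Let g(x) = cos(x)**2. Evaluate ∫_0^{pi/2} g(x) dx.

pi/4

Use the identity cos^2(x) = (1 + cos(2*x))/2.
An antiderivative is F(x) = x/2 + sin(2*x)/4.
Then F(pi/2) - F(0) = (pi/4) - (0) = pi/4.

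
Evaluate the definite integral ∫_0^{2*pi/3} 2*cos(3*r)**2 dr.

2*pi/3

Use the identity cos^2(3*r) = (1 + cos(6*r))/2.
An antiderivative is F(r) = r + sin(6*r)/6.
Then F(2*pi/3) - F(0) = (2*pi/3) - (0) = 2*pi/3.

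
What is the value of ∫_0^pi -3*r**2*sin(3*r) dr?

4/9 - pi**2

Integrate by parts twice (u = r^2, dv = -3*sin(3*r) dr).
An antiderivative is F(r) = r**2*cos(3*r) - 2*r*sin(3*r)/3 - 2*cos(3*r)/9.
Then F(pi) - F(0) = (2/9 - pi**2) - (-2/9) = 4/9 - pi**2.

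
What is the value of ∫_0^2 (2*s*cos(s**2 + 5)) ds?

sin(9) - sin(5)

Let u = s**2 + 5, so du = 2*s ds. When s = 0, u = 5; when s = 2, u = 9.
The integral becomes ∫ cos(u) du from 5 to 9, with antiderivative sin(u).
Back in s: F(s) = sin(s**2 + 5).
Then F(2) - F(0) = (sin(9)) - (sin(5)) = sin(9) - sin(5).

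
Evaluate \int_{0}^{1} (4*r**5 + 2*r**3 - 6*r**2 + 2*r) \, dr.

By the power rule, an antiderivative is F(r) = 2*r**6/3 + r**4/2 - 2*r**3 + r**2.
Then F(1) - F(0) = (1/6) - (0) = 1/6.

1/6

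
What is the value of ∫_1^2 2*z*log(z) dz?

-3/2 + log(16)

Integrate by parts once (u = ln z, dv = 2*z dz).
An antiderivative is F(z) = z**2*(2*log(z) - 1)/2.
Then F(2) - F(1) = (-2 + log(16)) - (-1/2) = -3/2 + log(16).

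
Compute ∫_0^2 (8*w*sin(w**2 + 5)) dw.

4*cos(5) - 4*cos(9)

Let u = w**2 + 5, so du = 2*w dw. When w = 0, u = 5; when w = 2, u = 9.
The integral becomes 4·∫ sin(u) du from 5 to 9, with antiderivative -4*cos(u).
Back in w: F(w) = -4*cos(w**2 + 5).
Then F(2) - F(0) = (-4*cos(9)) - (-4*cos(5)) = 4*cos(5) - 4*cos(9).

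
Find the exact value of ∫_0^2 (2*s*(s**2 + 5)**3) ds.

1484

Let u = s**2 + 5, so du = 2*s ds. When s = 0, u = 5; when s = 2, u = 9.
The integral becomes ∫ u**3 du from 5 to 9, with antiderivative u**4/4.
Back in s: F(s) = (s**2 + 5)**4/4.
Then F(2) - F(0) = (6561/4) - (625/4) = 1484.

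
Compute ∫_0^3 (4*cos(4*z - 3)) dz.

sin(3) + sin(9)

Let u = 4*z - 3, so du = 4 dz. When z = 0, u = -3; when z = 3, u = 9.
The integral becomes ∫ cos(u) du from -3 to 9, with antiderivative sin(u).
Back in z: F(z) = sin(4*z - 3).
Then F(3) - F(0) = (sin(9)) - (-sin(3)) = sin(3) + sin(9).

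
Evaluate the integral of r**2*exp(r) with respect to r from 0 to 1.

-2 + E

Integrate by parts twice (u = r^2, dv = exp(r) dr).
An antiderivative is F(r) = (r**2 - 2*r + 2)*exp(r).
Then F(1) - F(0) = (E) - (2) = -2 + E.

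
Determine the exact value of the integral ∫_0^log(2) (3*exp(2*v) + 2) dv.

An antiderivative is F(v) = 3*exp(2*v)/2 + 2*v.
Then F(log(2)) - F(0) = (2*log(2) + 6) - (3/2) = log(4) + 9/2.

log(4) + 9/2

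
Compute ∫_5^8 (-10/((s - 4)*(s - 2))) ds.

-log(32)

Factor the denominator: s**2 - 6*s + 8 = (s - 2)(s - 4).
Partial fractions: -10/((s - 4)*(s - 2)) = 5/(s - 2) - 5/(s - 4).
An antiderivative is F(s) = -5*log(s - 4) + 5*log(s - 2).
Then F(8) - F(5) = (-5*log(2) + 5*log(3)) - (5*log(3)) = -log(32).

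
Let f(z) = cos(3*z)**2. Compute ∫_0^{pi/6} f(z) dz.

pi/12

Use the identity cos^2(3*z) = (1 + cos(6*z))/2.
An antiderivative is F(z) = z/2 + sin(6*z)/12.
Then F(pi/6) - F(0) = (pi/12) - (0) = pi/12.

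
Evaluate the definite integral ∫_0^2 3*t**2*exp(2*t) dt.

-3/4 + 15*exp(4)/4

Integrate by parts twice (u = t^2, dv = 3*exp(2*t) dt).
An antiderivative is F(t) = (6*t**2 - 6*t + 3)*exp(2*t)/4.
Then F(2) - F(0) = (15*exp(4)/4) - (3/4) = -3/4 + 15*exp(4)/4.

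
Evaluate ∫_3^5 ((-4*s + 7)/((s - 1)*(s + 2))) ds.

-5*log(7) + log(2) + 5*log(5)

Factor the denominator: s**2 + s - 2 = (s + 2)(s - 1).
Partial fractions: (-4*s + 7)/((s - 1)*(s + 2)) = -5/(s + 2) + 1/(s - 1).
An antiderivative is F(s) = log(s - 1) - 5*log(s + 2).
Then F(5) - F(3) = (-5*log(7) + 2*log(2)) - (-5*log(5) + log(2)) = -5*log(7) + log(2) + 5*log(5).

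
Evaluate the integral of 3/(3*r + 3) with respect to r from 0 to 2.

An antiderivative is F(r) = log(3*r + 3).
Then F(2) - F(0) = (log(9)) - (log(3)) = log(3).

log(3)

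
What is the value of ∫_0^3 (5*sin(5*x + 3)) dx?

Let u = 5*x + 3, so du = 5 dx. When x = 0, u = 3; when x = 3, u = 18.
The integral becomes ∫ sin(u) du from 3 to 18, with antiderivative -cos(u).
Back in x: F(x) = -cos(5*x + 3).
Then F(3) - F(0) = (-cos(18)) - (-cos(3)) = cos(3) - cos(18).

cos(3) - cos(18)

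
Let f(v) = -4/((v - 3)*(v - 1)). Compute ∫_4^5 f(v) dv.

Factor the denominator: v**2 - 4*v + 3 = (v - 1)(v - 3).
Partial fractions: -4/((v - 3)*(v - 1)) = 2/(v - 1) - 2/(v - 3).
An antiderivative is F(v) = -2*log(v - 3) + 2*log(v - 1).
Then F(5) - F(4) = (log(4)) - (log(9)) = log(4/9).

log(4/9)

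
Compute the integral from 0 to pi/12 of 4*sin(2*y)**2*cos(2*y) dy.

Let u = sin(2*y), so du = 2*cos(2*y) dy. When y = 0, u = 0; when y = pi/12, u = 1/2.
The integral becomes 2·∫ u**2 du from 0 to 1/2, with antiderivative 2*u**3/3.
Back in y: F(y) = 2*sin(2*y)**3/3.
Then F(pi/12) - F(0) = (1/12) - (0) = 1/12.

1/12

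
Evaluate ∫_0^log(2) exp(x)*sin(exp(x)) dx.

-cos(2) + cos(1)

Let u = exp(x), so du = exp(x) dx. When x = 0, u = 1; when x = log(2), u = 2.
The integral becomes ∫ sin(u) du from 1 to 2, with antiderivative -cos(u).
Back in x: F(x) = -cos(exp(x)).
Then F(log(2)) - F(0) = (-cos(2)) - (-cos(1)) = -cos(2) + cos(1).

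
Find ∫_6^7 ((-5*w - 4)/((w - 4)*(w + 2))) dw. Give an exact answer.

-6*log(3) + 7*log(2)

Factor the denominator: w**2 - 2*w - 8 = (w + 2)(w - 4).
Partial fractions: (-5*w - 4)/((w - 4)*(w + 2)) = -1/(w + 2) - 4/(w - 4).
An antiderivative is F(w) = -4*log(w - 4) - log(w + 2).
Then F(7) - F(6) = (-6*log(3)) - (-7*log(2)) = -6*log(3) + 7*log(2).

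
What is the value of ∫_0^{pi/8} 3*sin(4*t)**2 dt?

Use the identity sin^2(4*t) = (1 - cos(8*t))/2.
An antiderivative is F(t) = 3*t/2 - 3*sin(8*t)/16.
Then F(pi/8) - F(0) = (3*pi/16) - (0) = 3*pi/16.

3*pi/16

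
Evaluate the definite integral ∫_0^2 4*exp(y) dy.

-4 + 4*exp(2)

An antiderivative is F(y) = 4*exp(y).
Then F(2) - F(0) = (4*exp(2)) - (4) = -4 + 4*exp(2).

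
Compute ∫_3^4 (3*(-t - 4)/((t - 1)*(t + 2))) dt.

Factor the denominator: t**2 + t - 2 = (t + 2)(t - 1).
Partial fractions: 3*(-t - 4)/((t - 1)*(t + 2)) = 2/(t + 2) - 5/(t - 1).
An antiderivative is F(t) = -5*log(t - 1) + 2*log(t + 2).
Then F(4) - F(3) = (log(4/27)) - (log(25/32)) = -3*log(3) - 2*log(5) + 7*log(2).

-3*log(3) - 2*log(5) + 7*log(2)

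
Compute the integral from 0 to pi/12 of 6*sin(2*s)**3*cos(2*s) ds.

3/64

Let u = sin(2*s), so du = 2*cos(2*s) ds. When s = 0, u = 0; when s = pi/12, u = 1/2.
The integral becomes 3·∫ u**3 du from 0 to 1/2, with antiderivative 3*u**4/4.
Back in s: F(s) = 3*sin(2*s)**4/4.
Then F(pi/12) - F(0) = (3/64) - (0) = 3/64.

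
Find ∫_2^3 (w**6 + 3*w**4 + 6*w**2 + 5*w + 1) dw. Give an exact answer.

By the power rule, an antiderivative is F(w) = w**7/7 + 3*w**5/5 + 2*w**3 + 5*w**2/2 + w.
Then F(3) - F(2) = (37641/70) - (2292/35) = 33057/70.

33057/70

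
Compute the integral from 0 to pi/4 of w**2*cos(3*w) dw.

Integrate by parts twice (u = w^2, dv = cos(3*w) dw).
An antiderivative is F(w) = w**2*sin(3*w)/3 + 2*w*cos(3*w)/9 - 2*sin(3*w)/27.
Then F(pi/4) - F(0) = (sqrt(2)*(-24*pi - 32 + 9*pi**2)/864) - (0) = sqrt(2)*(-24*pi - 32 + 9*pi**2)/864.

sqrt(2)*(-24*pi - 32 + 9*pi**2)/864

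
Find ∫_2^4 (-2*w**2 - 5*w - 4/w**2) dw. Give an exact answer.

-205/3

By the power rule, an antiderivative is F(w) = -2*w**3/3 - 5*w**2/2 + 4/w.
Then F(4) - F(2) = (-245/3) - (-40/3) = -205/3.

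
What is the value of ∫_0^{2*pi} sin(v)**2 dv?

pi

Use the identity sin^2(v) = (1 - cos(2*v))/2.
An antiderivative is F(v) = v/2 - sin(2*v)/4.
Then F(2*pi) - F(0) = (pi) - (0) = pi.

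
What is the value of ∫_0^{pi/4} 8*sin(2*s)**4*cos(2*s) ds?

4/5

Let u = sin(2*s), so du = 2*cos(2*s) ds. When s = 0, u = 0; when s = pi/4, u = 1.
The integral becomes 4·∫ u**4 du from 0 to 1, with antiderivative 4*u**5/5.
Back in s: F(s) = 4*sin(2*s)**5/5.
Then F(pi/4) - F(0) = (4/5) - (0) = 4/5.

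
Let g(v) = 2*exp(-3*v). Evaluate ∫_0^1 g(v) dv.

2/3 - 2*exp(-3)/3

An antiderivative is F(v) = -2*exp(-3*v)/3.
Then F(1) - F(0) = (-2*exp(-3)/3) - (-2/3) = 2/3 - 2*exp(-3)/3.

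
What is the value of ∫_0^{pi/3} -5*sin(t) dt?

An antiderivative is F(t) = 5*cos(t).
Then F(pi/3) - F(0) = (5/2) - (5) = -5/2.

-5/2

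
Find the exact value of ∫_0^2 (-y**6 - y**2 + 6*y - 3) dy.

By the power rule, an antiderivative is F(y) = -y**7/7 - y**3/3 + 3*y**2 - 3*y.
Then F(2) - F(0) = (-314/21) - (0) = -314/21.

-314/21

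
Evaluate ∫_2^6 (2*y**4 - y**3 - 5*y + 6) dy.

13608/5

By the power rule, an antiderivative is F(y) = 2*y**5/5 - y**4/4 - 5*y**2/2 + 6*y.
Then F(6) - F(2) = (13662/5) - (54/5) = 13608/5.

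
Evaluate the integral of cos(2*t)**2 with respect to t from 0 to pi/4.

Use the identity cos^2(2*t) = (1 + cos(4*t))/2.
An antiderivative is F(t) = t/2 + sin(4*t)/8.
Then F(pi/4) - F(0) = (pi/8) - (0) = pi/8.

pi/8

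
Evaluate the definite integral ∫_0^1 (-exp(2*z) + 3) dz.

7/2 - exp(2)/2

An antiderivative is F(z) = -exp(2*z)/2 + 3*z.
Then F(1) - F(0) = (3 - exp(2)/2) - (-1/2) = 7/2 - exp(2)/2.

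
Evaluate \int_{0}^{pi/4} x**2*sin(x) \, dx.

-2 - sqrt(2)*pi**2/32 + sqrt(2)*pi/4 + sqrt(2)

Integrate by parts twice (u = x^2, dv = sin(x) dx).
An antiderivative is F(x) = -x**2*cos(x) + 2*x*sin(x) + 2*cos(x).
Then F(pi/4) - F(0) = (sqrt(2)*(-pi**2 + 8*pi + 32)/32) - (2) = -2 - sqrt(2)*pi**2/32 + sqrt(2)*pi/4 + sqrt(2).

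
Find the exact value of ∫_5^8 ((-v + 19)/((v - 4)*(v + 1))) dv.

Factor the denominator: v**2 - 3*v - 4 = (v + 1)(v - 4).
Partial fractions: (-v + 19)/((v - 4)*(v + 1)) = -4/(v + 1) + 3/(v - 4).
An antiderivative is F(v) = 3*log(v - 4) - 4*log(v + 1).
Then F(8) - F(5) = (-8*log(3) + 6*log(2)) - (-4*log(3) - 4*log(2)) = -4*log(3) + 10*log(2).

-4*log(3) + 10*log(2)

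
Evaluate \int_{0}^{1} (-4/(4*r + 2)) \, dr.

An antiderivative is F(r) = -log(4*r + 2).
Then F(1) - F(0) = (-log(6)) - (-log(2)) = -log(3).

-log(3)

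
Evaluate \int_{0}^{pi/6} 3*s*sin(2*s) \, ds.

Integrate by parts once (u = s, dv = 3*sin(2*s) ds).
An antiderivative is F(s) = -3*s*cos(2*s)/2 + 3*sin(2*s)/4.
Then F(pi/6) - F(0) = (-pi/8 + 3*sqrt(3)/8) - (0) = -pi/8 + 3*sqrt(3)/8.

-pi/8 + 3*sqrt(3)/8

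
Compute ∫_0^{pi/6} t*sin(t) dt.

-sqrt(3)*pi/12 + 1/2

Integrate by parts once (u = t, dv = sin(t) dt).
An antiderivative is F(t) = -t*cos(t) + sin(t).
Then F(pi/6) - F(0) = (-sqrt(3)*pi/12 + 1/2) - (0) = -sqrt(3)*pi/12 + 1/2.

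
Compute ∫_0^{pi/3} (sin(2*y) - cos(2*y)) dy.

An antiderivative is F(y) = -sin(2*y)/2 - cos(2*y)/2.
Then F(pi/3) - F(0) = (1/4 - sqrt(3)/4) - (-1/2) = 3/4 - sqrt(3)/4.

3/4 - sqrt(3)/4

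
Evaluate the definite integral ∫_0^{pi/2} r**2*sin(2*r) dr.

-1/2 + pi**2/8

Integrate by parts twice (u = r^2, dv = sin(2*r) dr).
An antiderivative is F(r) = -r**2*cos(2*r)/2 + r*sin(2*r)/2 + cos(2*r)/4.
Then F(pi/2) - F(0) = (-1/4 + pi**2/8) - (1/4) = -1/2 + pi**2/8.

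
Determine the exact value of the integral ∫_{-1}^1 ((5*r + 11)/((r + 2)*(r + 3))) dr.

Factor the denominator: r**2 + 5*r + 6 = (r + 3)(r + 2).
Partial fractions: (5*r + 11)/((r + 2)*(r + 3)) = 4/(r + 3) + 1/(r + 2).
An antiderivative is F(r) = log(r + 2) + 4*log(r + 3).
Then F(1) - F(-1) = (log(3) + 8*log(2)) - (log(16)) = log(48).

log(48)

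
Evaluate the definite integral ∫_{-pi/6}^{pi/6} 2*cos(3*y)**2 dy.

pi/3

Use the identity cos^2(3*y) = (1 + cos(6*y))/2.
An antiderivative is F(y) = y + sin(6*y)/6.
Then F(pi/6) - F(-pi/6) = (pi/6) - (-pi/6) = pi/3.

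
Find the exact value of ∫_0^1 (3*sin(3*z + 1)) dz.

cos(1) - cos(4)

Let u = 3*z + 1, so du = 3 dz. When z = 0, u = 1; when z = 1, u = 4.
The integral becomes ∫ sin(u) du from 1 to 4, with antiderivative -cos(u).
Back in z: F(z) = -cos(3*z + 1).
Then F(1) - F(0) = (-cos(4)) - (-cos(1)) = cos(1) - cos(4).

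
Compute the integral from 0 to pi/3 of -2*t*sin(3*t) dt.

Integrate by parts once (u = t, dv = -2*sin(3*t) dt).
An antiderivative is F(t) = 2*t*cos(3*t)/3 - 2*sin(3*t)/9.
Then F(pi/3) - F(0) = (-2*pi/9) - (0) = -2*pi/9.

-2*pi/9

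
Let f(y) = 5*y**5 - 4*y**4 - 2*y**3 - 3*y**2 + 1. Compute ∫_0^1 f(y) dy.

By the power rule, an antiderivative is F(y) = 5*y**6/6 - 4*y**5/5 - y**4/2 - y**3 + y.
Then F(1) - F(0) = (-7/15) - (0) = -7/15.

-7/15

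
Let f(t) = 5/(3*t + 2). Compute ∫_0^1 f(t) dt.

An antiderivative is F(t) = 5*log(3*t + 2)/3.
Then F(1) - F(0) = (5*log(5)/3) - (5*log(2)/3) = -5*log(2)/3 + 5*log(5)/3.

-5*log(2)/3 + 5*log(5)/3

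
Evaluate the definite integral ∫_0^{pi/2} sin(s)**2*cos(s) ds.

1/3

Let u = sin(s), so du = cos(s) ds. When s = 0, u = 0; when s = pi/2, u = 1.
The integral becomes ∫ u**2 du from 0 to 1, with antiderivative u**3/3.
Back in s: F(s) = sin(s)**3/3.
Then F(pi/2) - F(0) = (1/3) - (0) = 1/3.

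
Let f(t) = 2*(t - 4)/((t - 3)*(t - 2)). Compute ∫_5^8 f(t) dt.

Factor the denominator: t**2 - 5*t + 6 = (t - 2)(t - 3).
Partial fractions: 2*(t - 4)/((t - 3)*(t - 2)) = 4/(t - 2) - 2/(t - 3).
An antiderivative is F(t) = -2*log(t - 3) + 4*log(t - 2).
Then F(8) - F(5) = (-2*log(5) + 4*log(2) + 4*log(3)) - (log(81/4)) = log(64/25).

log(64/25)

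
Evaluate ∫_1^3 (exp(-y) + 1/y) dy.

-exp(-3) + exp(-1) + log(3)

An antiderivative is F(y) = log(y) - exp(-y).
Then F(3) - F(1) = (-exp(-3) + log(3)) - (-exp(-1)) = -exp(-3) + exp(-1) + log(3).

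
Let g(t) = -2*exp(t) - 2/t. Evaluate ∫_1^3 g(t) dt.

-2*exp(3) - 2*log(3) + 2*exp(1)

An antiderivative is F(t) = -2*exp(t) - 2*log(t).
Then F(3) - F(1) = (-2*exp(3) - 2*log(3)) - (-2*exp(1)) = -2*exp(3) - 2*log(3) + 2*exp(1).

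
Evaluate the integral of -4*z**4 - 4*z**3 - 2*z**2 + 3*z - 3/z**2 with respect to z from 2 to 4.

By the power rule, an antiderivative is F(z) = -4*z**5/5 - z**4 - 2*z**3/3 + 3*z**2/2 + 3/z.
Then F(4) - F(2) = (-65587/60) - (-1183/30) = -63221/60.

-63221/60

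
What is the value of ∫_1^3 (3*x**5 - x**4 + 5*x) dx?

By the power rule, an antiderivative is F(x) = x**6/2 - x**5/5 + 5*x**2/2.
Then F(3) - F(1) = (1692/5) - (14/5) = 1678/5.

1678/5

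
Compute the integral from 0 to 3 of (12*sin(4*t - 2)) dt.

3*cos(2) - 3*cos(10)

Let u = 4*t - 2, so du = 4 dt. When t = 0, u = -2; when t = 3, u = 10.
The integral becomes 3·∫ sin(u) du from -2 to 10, with antiderivative -3*cos(u).
Back in t: F(t) = -3*cos(4*t - 2).
Then F(3) - F(0) = (-3*cos(10)) - (-3*cos(2)) = 3*cos(2) - 3*cos(10).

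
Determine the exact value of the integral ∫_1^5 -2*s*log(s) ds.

Integrate by parts once (u = ln s, dv = -2*s ds).
An antiderivative is F(s) = -s**2*(2*log(s) - 1)/2.
Then F(5) - F(1) = (25/2 - 25*log(5)) - (1/2) = 12 - 25*log(5).

12 - 25*log(5)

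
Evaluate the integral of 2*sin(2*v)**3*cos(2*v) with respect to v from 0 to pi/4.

Let u = sin(2*v), so du = 2*cos(2*v) dv. When v = 0, u = 0; when v = pi/4, u = 1.
The integral becomes ∫ u**3 du from 0 to 1, with antiderivative u**4/4.
Back in v: F(v) = sin(2*v)**4/4.
Then F(pi/4) - F(0) = (1/4) - (0) = 1/4.

1/4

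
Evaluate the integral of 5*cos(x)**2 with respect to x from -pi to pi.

Use the identity cos^2(x) = (1 + cos(2*x))/2.
An antiderivative is F(x) = 5*x/2 + 5*sin(2*x)/4.
Then F(pi) - F(-pi) = (5*pi/2) - (-5*pi/2) = 5*pi.

5*pi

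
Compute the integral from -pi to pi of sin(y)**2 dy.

Use the identity sin^2(y) = (1 - cos(2*y))/2.
An antiderivative is F(y) = y/2 - sin(2*y)/4.
Then F(pi) - F(-pi) = (pi/2) - (-pi/2) = pi.

pi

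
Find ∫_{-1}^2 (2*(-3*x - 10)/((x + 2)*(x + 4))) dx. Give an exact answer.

Factor the denominator: x**2 + 6*x + 8 = (x + 4)(x + 2).
Partial fractions: 2*(-3*x - 10)/((x + 2)*(x + 4)) = -2/(x + 4) - 4/(x + 2).
An antiderivative is F(x) = -4*log(x + 2) - 2*log(x + 4).
Then F(2) - F(-1) = (-10*log(2) - 2*log(3)) - (-log(9)) = -10*log(2).

-10*log(2)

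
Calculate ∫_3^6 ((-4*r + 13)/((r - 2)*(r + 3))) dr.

Factor the denominator: r**2 + r - 6 = (r + 3)(r - 2).
Partial fractions: (-4*r + 13)/((r - 2)*(r + 3)) = -5/(r + 3) + 1/(r - 2).
An antiderivative is F(r) = log(r - 2) - 5*log(r + 3).
Then F(6) - F(3) = (-10*log(3) + 2*log(2)) - (-5*log(3) - 5*log(2)) = -5*log(3) + 7*log(2).

-5*log(3) + 7*log(2)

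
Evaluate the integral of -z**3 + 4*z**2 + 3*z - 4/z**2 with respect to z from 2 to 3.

By the power rule, an antiderivative is F(z) = -z**4/4 + 4*z**3/3 + 3*z**2/2 + 4/z.
Then F(3) - F(2) = (367/12) - (44/3) = 191/12.

191/12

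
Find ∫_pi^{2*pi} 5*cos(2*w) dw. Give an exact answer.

0

An antiderivative is F(w) = 5*sin(2*w)/2.
Then F(2*pi) - F(pi) = (0) - (0) = 0.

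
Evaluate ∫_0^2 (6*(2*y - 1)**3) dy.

60

Let u = 2*y - 1, so du = 2 dy. When y = 0, u = -1; when y = 2, u = 3.
The integral becomes 3·∫ u**3 du from -1 to 3, with antiderivative 3*u**4/4.
Back in y: F(y) = 3*(2*y - 1)**4/4.
Then F(2) - F(0) = (243/4) - (3/4) = 60.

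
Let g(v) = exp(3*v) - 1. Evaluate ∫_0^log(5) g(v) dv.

124/3 - log(5)

An antiderivative is F(v) = exp(3*v)/3 - v.
Then F(log(5)) - F(0) = (125/3 - log(5)) - (1/3) = 124/3 - log(5).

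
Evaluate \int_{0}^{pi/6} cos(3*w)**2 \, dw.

Use the identity cos^2(3*w) = (1 + cos(6*w))/2.
An antiderivative is F(w) = w/2 + sin(6*w)/12.
Then F(pi/6) - F(0) = (pi/12) - (0) = pi/12.

pi/12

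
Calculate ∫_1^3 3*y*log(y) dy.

Integrate by parts once (u = ln y, dv = 3*y dy).
An antiderivative is F(y) = 3*y**2*(2*log(y) - 1)/4.
Then F(3) - F(1) = (-27/4 + 27*log(3)/2) - (-3/4) = -6 + 27*log(3)/2.

-6 + 27*log(3)/2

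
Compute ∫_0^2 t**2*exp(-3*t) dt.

Integrate by parts twice (u = t^2, dv = exp(-3*t) dt).
An antiderivative is F(t) = (-9*t**2 - 6*t - 2)*exp(-3*t)/27.
Then F(2) - F(0) = (-50*exp(-6)/27) - (-2/27) = 2/27 - 50*exp(-6)/27.

2/27 - 50*exp(-6)/27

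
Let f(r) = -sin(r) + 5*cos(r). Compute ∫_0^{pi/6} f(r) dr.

An antiderivative is F(r) = 5*sin(r) + cos(r).
Then F(pi/6) - F(0) = (sqrt(3)/2 + 5/2) - (1) = sqrt(3)/2 + 3/2.

sqrt(3)/2 + 3/2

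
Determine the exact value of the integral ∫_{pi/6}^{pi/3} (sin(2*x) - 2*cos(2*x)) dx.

1/2

An antiderivative is F(x) = -sin(2*x) - cos(2*x)/2.
Then F(pi/3) - F(pi/6) = (1/4 - sqrt(3)/2) - (-sqrt(3)/2 - 1/4) = 1/2.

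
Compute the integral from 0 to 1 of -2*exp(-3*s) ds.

-2/3 + 2*exp(-3)/3

An antiderivative is F(s) = 2*exp(-3*s)/3.
Then F(1) - F(0) = (2*exp(-3)/3) - (2/3) = -2/3 + 2*exp(-3)/3.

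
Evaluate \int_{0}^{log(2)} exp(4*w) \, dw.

Let u = exp(w), so du = exp(w) dw. When w = 0, u = 1; when w = log(2), u = 2.
The integral becomes ∫ u**3 du from 1 to 2, with antiderivative u**4/4.
Back in w: F(w) = exp(4*w)/4.
Then F(log(2)) - F(0) = (4) - (1/4) = 15/4.

15/4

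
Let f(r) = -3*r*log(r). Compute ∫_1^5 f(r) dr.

18 - 75*log(5)/2

Integrate by parts once (u = ln r, dv = -3*r dr).
An antiderivative is F(r) = -3*r**2*(2*log(r) - 1)/4.
Then F(5) - F(1) = (75/4 - 75*log(5)/2) - (3/4) = 18 - 75*log(5)/2.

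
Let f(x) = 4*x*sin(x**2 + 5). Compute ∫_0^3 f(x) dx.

Let u = x**2 + 5, so du = 2*x dx. When x = 0, u = 5; when x = 3, u = 14.
The integral becomes 2·∫ sin(u) du from 5 to 14, with antiderivative -2*cos(u).
Back in x: F(x) = -2*cos(x**2 + 5).
Then F(3) - F(0) = (-2*cos(14)) - (-2*cos(5)) = -2*cos(14) + 2*cos(5).

-2*cos(14) + 2*cos(5)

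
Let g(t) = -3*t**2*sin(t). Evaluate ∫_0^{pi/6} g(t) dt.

-3*sqrt(3) - pi/2 + sqrt(3)*pi**2/24 + 6

Integrate by parts twice (u = t^2, dv = -3*sin(t) dt).
An antiderivative is F(t) = 3*t**2*cos(t) - 6*t*sin(t) - 6*cos(t).
Then F(pi/6) - F(0) = (-3*sqrt(3) - pi/2 + sqrt(3)*pi**2/24) - (-6) = -3*sqrt(3) - pi/2 + sqrt(3)*pi**2/24 + 6.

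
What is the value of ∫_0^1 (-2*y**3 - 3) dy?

By the power rule, an antiderivative is F(y) = -y**4/2 - 3*y.
Then F(1) - F(0) = (-7/2) - (0) = -7/2.

-7/2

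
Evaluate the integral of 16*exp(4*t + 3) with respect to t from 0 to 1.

Let u = 4*t + 3, so du = 4 dt. When t = 0, u = 3; when t = 1, u = 7.
The integral becomes 4·∫ exp(u) du from 3 to 7, with antiderivative 4*exp(u).
Back in t: F(t) = 4*exp(4*t + 3).
Then F(1) - F(0) = (4*exp(7)) - (4*exp(3)) = -4*(1 - exp(4))*exp(3).

-4*(1 - exp(4))*exp(3)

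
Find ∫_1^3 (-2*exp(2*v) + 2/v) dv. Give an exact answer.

-exp(6) + log(9) + exp(2)

An antiderivative is F(v) = -exp(2*v) + 2*log(v).
Then F(3) - F(1) = (-exp(6) + log(9)) - (-exp(2)) = -exp(6) + log(9) + exp(2).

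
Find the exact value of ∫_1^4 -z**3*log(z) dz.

255/16 - 128*log(2)

Integrate by parts once (u = ln z, dv = -z**3 dz).
An antiderivative is F(z) = -z**4*(4*log(z) - 1)/16.
Then F(4) - F(1) = (16 - 128*log(2)) - (1/16) = 255/16 - 128*log(2).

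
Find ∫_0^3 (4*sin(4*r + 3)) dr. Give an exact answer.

Let u = 4*r + 3, so du = 4 dr. When r = 0, u = 3; when r = 3, u = 15.
The integral becomes ∫ sin(u) du from 3 to 15, with antiderivative -cos(u).
Back in r: F(r) = -cos(4*r + 3).
Then F(3) - F(0) = (-cos(15)) - (-cos(3)) = cos(3) - cos(15).

cos(3) - cos(15)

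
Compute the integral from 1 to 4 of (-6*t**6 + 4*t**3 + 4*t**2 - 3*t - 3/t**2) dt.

By the power rule, an antiderivative is F(t) = -6*t**7/7 + t**4 + 4*t**3/3 - 3*t**2/2 + 3/t.
Then F(4) - F(1) = (-1152929/84) - (125/42) = -384393/28.

-384393/28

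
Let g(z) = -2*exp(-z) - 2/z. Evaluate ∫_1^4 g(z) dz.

An antiderivative is F(z) = -2*log(z) + 2*exp(-z).
Then F(4) - F(1) = (-4*log(2) + 2*exp(-4)) - (2*exp(-1)) = -4*log(2) - 2*exp(-1) + 2*exp(-4).

-4*log(2) - 2*exp(-1) + 2*exp(-4)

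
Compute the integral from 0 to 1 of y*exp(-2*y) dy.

Integrate by parts once (u = y, dv = exp(-2*y) dy).
An antiderivative is F(y) = (-2*y - 1)*exp(-2*y)/4.
Then F(1) - F(0) = (-3*exp(-2)/4) - (-1/4) = (-3 + exp(2))*exp(-2)/4.

(-3 + exp(2))*exp(-2)/4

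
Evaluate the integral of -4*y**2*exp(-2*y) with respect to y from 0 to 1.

-1 + 5*exp(-2)

Integrate by parts twice (u = y^2, dv = -4*exp(-2*y) dy).
An antiderivative is F(y) = (2*y**2 + 2*y + 1)*exp(-2*y).
Then F(1) - F(0) = (5*exp(-2)) - (1) = -1 + 5*exp(-2).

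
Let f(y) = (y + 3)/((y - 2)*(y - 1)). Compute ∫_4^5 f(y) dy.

-13*log(2) + 9*log(3)

Factor the denominator: y**2 - 3*y + 2 = (y - 1)(y - 2).
Partial fractions: (y + 3)/((y - 2)*(y - 1)) = -4/(y - 1) + 5/(y - 2).
An antiderivative is F(y) = 5*log(y - 2) - 4*log(y - 1).
Then F(5) - F(4) = (-8*log(2) + 5*log(3)) - (log(32/81)) = -13*log(2) + 9*log(3).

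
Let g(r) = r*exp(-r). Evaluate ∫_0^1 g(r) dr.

Integrate by parts once (u = r, dv = exp(-r) dr).
An antiderivative is F(r) = (-r - 1)*exp(-r).
Then F(1) - F(0) = (-2*exp(-1)) - (-1) = 1 - 2*exp(-1).

1 - 2*exp(-1)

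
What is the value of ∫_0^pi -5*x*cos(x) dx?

10

Integrate by parts once (u = x, dv = -5*cos(x) dx).
An antiderivative is F(x) = -5*x*sin(x) - 5*cos(x).
Then F(pi) - F(0) = (5) - (-5) = 10.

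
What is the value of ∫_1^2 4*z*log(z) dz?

Integrate by parts once (u = ln z, dv = 4*z dz).
An antiderivative is F(z) = z**2*(2*log(z) - 1).
Then F(2) - F(1) = (-4 + 8*log(2)) - (-1) = -3 + 8*log(2).

-3 + 8*log(2)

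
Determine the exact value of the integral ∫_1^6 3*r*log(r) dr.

-105/4 + 54*log(2) + 54*log(3)

Integrate by parts once (u = ln r, dv = 3*r dr).
An antiderivative is F(r) = 3*r**2*(2*log(r) - 1)/4.
Then F(6) - F(1) = (-27 + 54*log(2) + 54*log(3)) - (-3/4) = -105/4 + 54*log(2) + 54*log(3).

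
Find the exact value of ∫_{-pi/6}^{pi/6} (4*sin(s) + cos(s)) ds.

An antiderivative is F(s) = sin(s) - 4*cos(s).
Then F(pi/6) - F(-pi/6) = (1/2 - 2*sqrt(3)) - (-2*sqrt(3) - 1/2) = 1.

1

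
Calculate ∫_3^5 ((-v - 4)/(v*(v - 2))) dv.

-5*log(3) + 2*log(5)

Factor the denominator: v**2 - 2*v = v(v - 2).
Partial fractions: (-v - 4)/(v*(v - 2)) = 2/v - 3/(v - 2).
An antiderivative is F(v) = 2*log(v) - 3*log(v - 2).
Then F(5) - F(3) = (log(25/27)) - (log(9)) = -5*log(3) + 2*log(5).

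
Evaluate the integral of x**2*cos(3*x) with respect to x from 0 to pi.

Integrate by parts twice (u = x^2, dv = cos(3*x) dx).
An antiderivative is F(x) = x**2*sin(3*x)/3 + 2*x*cos(3*x)/9 - 2*sin(3*x)/27.
Then F(pi) - F(0) = (-2*pi/9) - (0) = -2*pi/9.

-2*pi/9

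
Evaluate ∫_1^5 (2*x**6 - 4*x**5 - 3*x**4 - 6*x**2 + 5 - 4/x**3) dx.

1715144/175

By the power rule, an antiderivative is F(x) = 2*x**7/7 - 2*x**6/3 - 3*x**5/5 - 2*x**3 + 5*x + 2/x**2.
Then F(5) - F(1) = (5147542/525) - (422/105) = 1715144/175.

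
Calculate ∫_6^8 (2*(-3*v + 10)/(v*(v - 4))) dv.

-11*log(2) + 5*log(3)

Factor the denominator: v**2 - 4*v = v(v - 4).
Partial fractions: 2*(-3*v + 10)/(v*(v - 4)) = -5/v - 1/(v - 4).
An antiderivative is F(v) = -5*log(v) - log(v - 4).
Then F(8) - F(6) = (-17*log(2)) - (-5*log(3) - 6*log(2)) = -11*log(2) + 5*log(3).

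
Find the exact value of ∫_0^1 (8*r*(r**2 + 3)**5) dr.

Let u = r**2 + 3, so du = 2*r dr. When r = 0, u = 3; when r = 1, u = 4.
The integral becomes 4·∫ u**5 du from 3 to 4, with antiderivative 2*u**6/3.
Back in r: F(r) = 2*(r**2 + 3)**6/3.
Then F(1) - F(0) = (8192/3) - (486) = 6734/3.

6734/3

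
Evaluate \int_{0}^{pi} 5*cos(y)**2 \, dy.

Use the identity cos^2(y) = (1 + cos(2*y))/2.
An antiderivative is F(y) = 5*y/2 + 5*sin(2*y)/4.
Then F(pi) - F(0) = (5*pi/2) - (0) = 5*pi/2.

5*pi/2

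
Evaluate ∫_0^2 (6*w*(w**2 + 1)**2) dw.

124

Let u = w**2 + 1, so du = 2*w dw. When w = 0, u = 1; when w = 2, u = 5.
The integral becomes 3·∫ u**2 du from 1 to 5, with antiderivative u**3.
Back in w: F(w) = (w**2 + 1)**3.
Then F(2) - F(0) = (125) - (1) = 124.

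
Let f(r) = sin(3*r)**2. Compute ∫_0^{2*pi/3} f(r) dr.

Use the identity sin^2(3*r) = (1 - cos(6*r))/2.
An antiderivative is F(r) = r/2 - sin(6*r)/12.
Then F(2*pi/3) - F(0) = (pi/3) - (0) = pi/3.

pi/3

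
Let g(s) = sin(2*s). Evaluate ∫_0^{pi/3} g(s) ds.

3/4

An antiderivative is F(s) = -cos(2*s)/2.
Then F(pi/3) - F(0) = (1/4) - (-1/2) = 3/4.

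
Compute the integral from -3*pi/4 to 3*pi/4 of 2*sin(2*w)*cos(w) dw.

0

Use the identity sin(2*w)cos(w) = [sin(3*w) + sin(w)]/2.
An antiderivative is F(w) = -cos(w) - cos(3*w)/3.
Then F(3*pi/4) - F(-3*pi/4) = (sqrt(2)/3) - (sqrt(2)/3) = 0.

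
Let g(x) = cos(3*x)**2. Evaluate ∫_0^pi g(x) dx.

Use the identity cos^2(3*x) = (1 + cos(6*x))/2.
An antiderivative is F(x) = x/2 + sin(6*x)/12.
Then F(pi) - F(0) = (pi/2) - (0) = pi/2.

pi/2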